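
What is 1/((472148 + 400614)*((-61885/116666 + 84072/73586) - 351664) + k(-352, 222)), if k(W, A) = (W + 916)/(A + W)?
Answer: -12682363135/3892451131670358386193 ≈ -3.2582e-12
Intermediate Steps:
k(W, A) = (916 + W)/(A + W)
1/((472148 + 400614)*((-61885/116666 + 84072/73586) - 351664) + k(-352, 222)) = 1/((472148 + 400614)*((-61885/116666 + 84072/73586) - 351664) + (916 - 352)/(222 - 352)) = 1/(872762*((-61885*1/116666 + 84072*(1/73586)) - 351664) + 564/(-130)) = 1/(872762*((-61885/116666 + 42036/36793) - 351664) - 1/130*564) = 1/(872762*(2627237171/4292492138 - 351664) - 282/65) = 1/(872762*(-1509512327980461/4292492138) - 282/65) = 1/(-59883863563312868331/195113279 - 282/65) = 1/(-3892451131670358386193/12682363135) = -12682363135/3892451131670358386193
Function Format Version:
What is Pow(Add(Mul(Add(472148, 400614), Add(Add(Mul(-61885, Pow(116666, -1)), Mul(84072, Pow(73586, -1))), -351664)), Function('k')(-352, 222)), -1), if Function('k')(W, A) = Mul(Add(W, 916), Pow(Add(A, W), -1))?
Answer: Rational(-12682363135, 3892451131670358386193) ≈ -3.2582e-12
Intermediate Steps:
Function('k')(W, A) = Mul(Pow(Add(A, W), -1), Add(916, W)) (Function('k')(W, A) = Mul(Add(916, W), Pow(Add(A, W), -1)) = Mul(Pow(Add(A, W), -1), Add(916, W)))
Pow(Add(Mul(Add(472148, 400614), Add(Add(Mul(-61885, Pow(116666, -1)), Mul(84072, Pow(73586, -1))), -351664)), Function('k')(-352, 222)), -1) = Pow(Add(Mul(Add(472148, 400614), Add(Add(Mul(-61885, Pow(116666, -1)), Mul(84072, Pow(73586, -1))), -351664)), Mul(Pow(Add(222, -352), -1), Add(916, -352))), -1) = Pow(Add(Mul(872762, Add(Add(Mul(-61885, Rational(1, 116666)), Mul(84072, Rational(1, 73586))), -351664)), Mul(Pow(-130, -1), 564)), -1) = Pow(Add(Mul(872762, Add(Add(Rational(-61885, 116666), Rational(42036, 36793)), -351664)), Mul(Rational(-1, 130), 564)), -1) = Pow(Add(Mul(872762, Add(Rational(2627237171, 4292492138), -351664)), Rational(-282, 65)), -1) = Pow(Add(Mul(872762, Rational(-1509512327980461, 4292492138)), Rational(-282, 65)), -1) = Pow(Add(Rational(-59883863563312868331, 195113279), Rational(-282, 65)), -1) = Pow(Rational(-3892451131670358386193, 12682363135), -1) = Rational(-12682363135, 3892451131670358386193)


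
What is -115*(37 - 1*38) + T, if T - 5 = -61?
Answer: 59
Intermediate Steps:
T = -56 (T = 5 - 61 = -56)
-115*(37 - 1*38) + T = -115*(37 - 1*38) - 56 = -115*(37 - 38) - 56 = -115*(-1) - 56 = 115 - 56 = 59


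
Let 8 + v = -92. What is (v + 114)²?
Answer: 196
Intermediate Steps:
v = -100 (v = -8 - 92 = -100)
(v + 114)² = (-100 + 114)² = 14² = 196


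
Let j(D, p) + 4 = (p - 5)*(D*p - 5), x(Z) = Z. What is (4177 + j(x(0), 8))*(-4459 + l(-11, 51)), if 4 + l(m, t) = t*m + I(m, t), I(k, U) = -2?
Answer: -20898108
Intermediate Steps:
j(D, p) = -4 + (-5 + p)*(-5 + D*p) (j(D, p) = -4 + (p - 5)*(D*p - 5) = -4 + (-5 + p)*(-5 + D*p))
l(m, t) = -6 + m*t (l(m, t) = -4 + (t*m - 2) = -4 + (m*t - 2) = -4 + (-2 + m*t) = -6 + m*t)
(4177 + j(x(0), 8))*(-4459 + l(-11, 51)) = (4177 + (21 - 5*8 + 0*8**2 - 5*0*8))*(-4459 + (-6 - 11*51)) = (4177 + (21 - 40 + 0*64 + 0))*(-4459 + (-6 - 561)) = (4177 + (21 - 40 + 0 + 0))*(-4459 - 567) = (4177 - 19)*(-5026) = 4158*(-5026) = -20898108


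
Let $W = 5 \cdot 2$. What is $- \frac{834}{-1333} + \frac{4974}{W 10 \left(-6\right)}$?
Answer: $- \frac{1021657}{133300} \approx -7.6643$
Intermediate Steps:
$W = 10$
$- \frac{834}{-1333} + \frac{4974}{W 10 \left(-6\right)} = - \frac{834}{-1333} + \frac{4974}{10 \cdot 10 \left(-6\right)} = \left(-834\right) \left(- \frac{1}{1333}\right) + \frac{4974}{100 \left(-6\right)} = \frac{834}{1333} + \frac{4974}{-600} = \frac{834}{1333} + 4974 \left(- \frac{1}{600}\right) = \frac{834}{1333} - \frac{829}{100} = - \frac{1021657}{133300}$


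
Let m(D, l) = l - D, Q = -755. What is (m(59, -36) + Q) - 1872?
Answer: -2722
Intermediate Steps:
(m(59, -36) + Q) - 1872 = ((-36 - 1*59) - 755) - 1872 = ((-36 - 59) - 755) - 1872 = (-95 - 755) - 1872 = -850 - 1872 = -2722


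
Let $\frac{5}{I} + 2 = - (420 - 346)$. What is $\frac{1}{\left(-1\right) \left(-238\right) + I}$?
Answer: $\frac{76}{18083} \approx 0.0042028$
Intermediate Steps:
$I = - \frac{5}{76}$ ($I = \frac{5}{-2 - \left(420 - 346\right)} = \frac{5}{-2 - 74} = \frac{5}{-76} = 5 \left(- \frac{1}{76}\right) = - \frac{5}{76} \approx -0.065789$)
$\frac{1}{\left(-1\right) \left(-238\right) + I} = \frac{1}{\left(-1\right) \left(-238\right) - \frac{5}{76}} = \frac{1}{238 - \frac{5}{76}} = \frac{1}{\frac{18083}{76}} = \frac{76}{18083}$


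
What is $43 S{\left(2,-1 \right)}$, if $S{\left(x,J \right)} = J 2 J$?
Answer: $86$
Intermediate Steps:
$S{\left(x,J \right)} = 2 J^{2}$ ($S{\left(x,J \right)} = 2 J J = 2 J^{2}$)
$43 S{\left(2,-1 \right)} = 43 \cdot 2 \left(-1\right)^{2} = 43 \cdot 2 \cdot 1 = 43 \cdot 2 = 86$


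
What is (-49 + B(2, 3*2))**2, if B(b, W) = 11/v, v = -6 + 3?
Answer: 24964/9 ≈ 2773.8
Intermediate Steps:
v = -3
B(b, W) = -11/3 (B(b, W) = 11/(-3) = 11*(-1/3) = -11/3)
(-49 + B(2, 3*2))**2 = (-49 - 11/3)**2 = (-158/3)**2 = 24964/9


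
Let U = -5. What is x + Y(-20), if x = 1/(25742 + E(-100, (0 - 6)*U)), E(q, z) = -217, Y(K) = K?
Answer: -510499/25525 ≈ -20.000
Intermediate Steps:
x = 1/25525 (x = 1/(25742 - 217) = 1/25525 ≈ 3.9177e-5)
x + Y(-20) = 1/25525 - 20 = -510499/25525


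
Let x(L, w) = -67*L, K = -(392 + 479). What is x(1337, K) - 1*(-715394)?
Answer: 625815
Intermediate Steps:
K = -871 (K = -1*871 = -871)
x(1337, K) - 1*(-715394) = -67*1337 - 1*(-715394) = -89579 + 715394 = 625815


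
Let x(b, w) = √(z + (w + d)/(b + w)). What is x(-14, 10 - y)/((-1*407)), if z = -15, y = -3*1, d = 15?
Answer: -I*√43/407 ≈ -0.016112*I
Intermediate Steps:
y = -3
x(b, w) = √(-15 + (15 + w)/(b + w)) (x(b, w) = √(-15 + (w + 15)/(b + w)) = √(-15 + (15 + w)/(b + w)))
x(-14, 10 - y)/((-1*407)) = √((15 - 15*(-14) - 14*(10 - 1*(-3)))/(-14 + (10 - 1*(-3))))/((-1*407)) = √((15 + 210 - 14*(10 + 3))/(-14 + (10 + 3)))/(-407) = √((15 + 210 - 14*13)/(-14 + 13))*(-1/407) = √((15 + 210 - 182)/(-1))*(-1/407) = √(-1*43)*(-1/407) = √(-43)*(-1/407) = (I*√43)*(-1/407) = -I*√43/407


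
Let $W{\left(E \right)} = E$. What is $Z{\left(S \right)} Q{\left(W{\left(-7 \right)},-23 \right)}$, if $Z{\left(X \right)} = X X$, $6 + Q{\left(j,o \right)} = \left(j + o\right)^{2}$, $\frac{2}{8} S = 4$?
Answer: $228864$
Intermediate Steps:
$S = 16$ ($S = 4 \cdot 4 = 16$)
$Q{\left(j,o \right)} = -6 + \left(j + o\right)^{2}$
$Z{\left(X \right)} = X^{2}$
$Z{\left(S \right)} Q{\left(W{\left(-7 \right)},-23 \right)} = 16^{2} \left(-6 + \left(-7 - 23\right)^{2}\right) = 256 \left(-6 + \left(-30\right)^{2}\right) = 256 \left(-6 + 900\right) = 256 \cdot 894 = 228864$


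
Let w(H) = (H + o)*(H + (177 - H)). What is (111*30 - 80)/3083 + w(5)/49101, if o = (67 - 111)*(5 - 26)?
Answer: 222175063/50459461 ≈ 4.4030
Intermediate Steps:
o = 924 (o = -44*(-21) = 924)
w(H) = 163548 + 177*H (w(H) = (H + 924)*(H + (177 - H)) = (924 + H)*177 = 163548 + 177*H)
(111*30 - 80)/3083 + w(5)/49101 = (111*30 - 80)/3083 + (163548 + 177*5)/49101 = (3330 - 80)*(1/3083) + (163548 + 885)*(1/49101) = 3250*(1/3083) + 164433*(1/49101) = 3250/3083 + 54811/16367 = 222175063/50459461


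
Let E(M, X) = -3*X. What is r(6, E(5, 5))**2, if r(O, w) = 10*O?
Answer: 3600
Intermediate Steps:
r(6, E(5, 5))**2 = (10*6)**2 = 60**2 = 3600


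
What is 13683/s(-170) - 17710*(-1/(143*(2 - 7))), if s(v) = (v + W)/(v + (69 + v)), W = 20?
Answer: 16052303/650 ≈ 24696.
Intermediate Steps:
s(v) = (20 + v)/(69 + 2*v) (s(v) = (v + 20)/(v + (69 + v)) = (20 + v)/(69 + 2*v))
13683/s(-170) - 17710*(-1/(143*(2 - 7))) = 13683/(((20 - 170)/(69 + 2*(-170)))) - 17710*(-1/(143*(2 - 7))) = 13683/((-150/(69 - 340))) - 17710/((13*(-5))*(-11)) = 13683/((-150/(-271))) - 17710/((-65*(-11))) = 13683/((-1/271*(-150))) - 17710/715 = 13683/(150/271) - 17710*1/715 = 13683*(271/150) - 322/13 = 1236031/50 - 322/13 = 16052303/650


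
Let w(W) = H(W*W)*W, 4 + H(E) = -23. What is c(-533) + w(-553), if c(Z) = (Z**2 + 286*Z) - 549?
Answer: 146033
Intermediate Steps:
H(E) = -27 (H(E) = -4 - 23 = -27)
c(Z) = -549 + Z**2 + 286*Z
w(W) = -27*W
c(-533) + w(-553) = (-549 + (-533)**2 + 286*(-533)) - 27*(-553) = (-549 + 284089 - 152438) + 14931 = 131102 + 14931 = 146033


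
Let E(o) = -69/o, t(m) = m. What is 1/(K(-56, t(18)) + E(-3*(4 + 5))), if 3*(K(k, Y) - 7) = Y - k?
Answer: 9/308 ≈ 0.029221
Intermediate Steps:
K(k, Y) = 7 - k/3 + Y/3 (K(k, Y) = 7 + (Y - k)/3 = 7 + (-k/3 + Y/3) = 7 - k/3 + Y/3)
1/(K(-56, t(18)) + E(-3*(4 + 5))) = 1/((7 - ⅓*(-56) + (⅓)*18) - 69*(-1/(3*(4 + 5)))) = 1/((7 + 56/3 + 6) - 69/((-3*9))) = 1/(95/3 - 69/(-27)) = 1/(95/3 - 69*(-1/27)) = 1/(95/3 + 23/9) = 1/(308/9) = 9/308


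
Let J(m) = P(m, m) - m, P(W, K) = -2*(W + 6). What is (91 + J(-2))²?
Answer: 7225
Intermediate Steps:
P(W, K) = -12 - 2*W (P(W, K) = -2*(6 + W) = -12 - 2*W)
J(m) = -12 - 3*m (J(m) = (-12 - 2*m) - m = -12 - 3*m)
(91 + J(-2))² = (91 + (-12 - 3*(-2)))² = (91 + (-12 + 6))² = (91 - 6)² = 85² = 7225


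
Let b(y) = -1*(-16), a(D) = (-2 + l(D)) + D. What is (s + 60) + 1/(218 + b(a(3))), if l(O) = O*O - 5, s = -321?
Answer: -61073/234 ≈ -261.00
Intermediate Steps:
l(O) = -5 + O² (l(O) = O² - 5 = -5 + O²)
a(D) = -7 + D + D² (a(D) = (-2 + (-5 + D²)) + D = (-7 + D²) + D = -7 + D + D²)
b(y) = 16
(s + 60) + 1/(218 + b(a(3))) = (-321 + 60) + 1/(218 + 16) = -261 + 1/234 = -61073/234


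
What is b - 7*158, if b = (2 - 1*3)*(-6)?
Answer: -1100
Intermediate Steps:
b = 6 (b = (2 - 3)*(-6) = -1*(-6) = 6)
b - 7*158 = 6 - 7*158 = 6 - 1106 = -1100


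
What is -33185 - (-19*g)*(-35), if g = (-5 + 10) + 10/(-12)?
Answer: -215735/6 ≈ -35956.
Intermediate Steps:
g = 25/6 (g = 5 + 10*(-1/12) = 5 - 5/6 = 25/6 ≈ 4.1667)
-33185 - (-19*g)*(-35) = -33185 - (-19*25/6)*(-35) = -33185 - (-475)*(-35)/6 = -33185 - 1*16625/6 = -33185 - 16625/6 = -215735/6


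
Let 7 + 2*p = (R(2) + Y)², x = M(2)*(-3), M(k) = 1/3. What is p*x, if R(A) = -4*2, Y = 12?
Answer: -9/2 ≈ -4.5000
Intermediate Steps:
M(k) = ⅓
R(A) = -8
x = -1 (x = (⅓)*(-3) = -1)
p = 9/2 (p = -7/2 + (-8 + 12)²/2 = -7/2 + (½)*4² = -7/2 + (½)*16 = -7/2 + 8 = 9/2 ≈ 4.5000)
p*x = (9/2)*(-1) = -9/2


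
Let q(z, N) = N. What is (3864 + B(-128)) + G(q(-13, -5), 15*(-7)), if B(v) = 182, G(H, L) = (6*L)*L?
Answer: 70196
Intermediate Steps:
G(H, L) = 6*L²
(3864 + B(-128)) + G(q(-13, -5), 15*(-7)) = (3864 + 182) + 6*(15*(-7))² = 4046 + 6*(-105)² = 4046 + 6*11025 = 4046 + 66150 = 70196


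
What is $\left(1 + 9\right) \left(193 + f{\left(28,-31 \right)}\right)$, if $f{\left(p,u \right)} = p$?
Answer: $2210$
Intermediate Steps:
$\left(1 + 9\right) \left(193 + f{\left(28,-31 \right)}\right) = \left(1 + 9\right) \left(193 + 28\right) = 10 \cdot 221 = 2210$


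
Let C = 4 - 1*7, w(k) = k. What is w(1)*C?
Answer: -3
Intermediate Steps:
C = -3 (C = 4 - 7 = -3)
w(1)*C = 1*(-3) = -3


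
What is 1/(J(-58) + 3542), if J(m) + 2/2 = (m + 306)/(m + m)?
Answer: 29/102627 ≈ 0.00028258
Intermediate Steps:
J(m) = -1 + (306 + m)/(2*m) (J(m) = -1 + (m + 306)/(m + m) = -1 + (306 + m)/((2*m)) = -1 + (306 + m)*(1/(2*m)) = -1 + (306 + m)/(2*m))
1/(J(-58) + 3542) = 1/((½)*(306 - 1*(-58))/(-58) + 3542) = 1/((½)*(-1/58)*(306 + 58) + 3542) = 1/((½)*(-1/58)*364 + 3542) = 1/(-91/29 + 3542) = 1/(102627/29) = 29/102627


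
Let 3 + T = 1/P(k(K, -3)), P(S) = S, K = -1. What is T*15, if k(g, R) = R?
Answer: -50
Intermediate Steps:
T = -10/3 (T = -3 + 1/(-3) = -3 - ⅓ = -10/3 ≈ -3.3333)
T*15 = -10/3*15 = -50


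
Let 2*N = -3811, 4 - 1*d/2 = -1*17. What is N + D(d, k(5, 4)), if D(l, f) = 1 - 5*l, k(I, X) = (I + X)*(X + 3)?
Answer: -4229/2 ≈ -2114.5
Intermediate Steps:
k(I, X) = (3 + X)*(I + X) (k(I, X) = (I + X)*(3 + X) = (3 + X)*(I + X))
d = 42 (d = 8 - (-2)*17 = 8 - 2*(-17) = 8 + 34 = 42)
N = -3811/2 (N = (½)*(-3811) = -3811/2 ≈ -1905.5)
N + D(d, k(5, 4)) = -3811/2 + (1 - 5*42) = -3811/2 + (1 - 210) = -3811/2 - 209 = -4229/2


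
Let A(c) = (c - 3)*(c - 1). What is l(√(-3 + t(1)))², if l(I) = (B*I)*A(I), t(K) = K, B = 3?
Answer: 558 + 144*I*√2 ≈ 558.0 + 203.65*I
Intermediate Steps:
A(c) = (-1 + c)*(-3 + c) (A(c) = (-3 + c)*(-1 + c) = (-1 + c)*(-3 + c))
l(I) = 3*I*(3 + I² - 4*I) (l(I) = (3*I)*(3 + I² - 4*I) = 3*I*(3 + I² - 4*I))
l(√(-3 + t(1)))² = (3*√(-3 + 1)*(3 + (√(-3 + 1))² - 4*√(-3 + 1)))² = (3*√(-2)*(3 + (√(-2))² - 4*I*√2))² = (3*(I*√2)*(3 + (I*√2)² - 4*I*√2))² = (3*(I*√2)*(3 - 2 - 4*I*√2))² = (3*(I*√2)*(1 - 4*I*√2))² = (3*I*√2*(1 - 4*I*√2))² = -18*(1 - 4*I*√2)²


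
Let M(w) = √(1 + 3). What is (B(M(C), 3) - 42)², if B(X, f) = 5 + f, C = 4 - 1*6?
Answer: 1156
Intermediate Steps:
C = -2 (C = 4 - 6 = -2)
M(w) = 2 (M(w) = √4 = 2)
(B(M(C), 3) - 42)² = ((5 + 3) - 42)² = (8 - 42)² = (-34)² = 1156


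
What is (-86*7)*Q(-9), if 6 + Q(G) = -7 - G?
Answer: 2408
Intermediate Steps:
Q(G) = -13 - G (Q(G) = -6 + (-7 - G) = -13 - G)
(-86*7)*Q(-9) = (-86*7)*(-13 - 1*(-9)) = -602*(-13 + 9) = -602*(-4) = 2408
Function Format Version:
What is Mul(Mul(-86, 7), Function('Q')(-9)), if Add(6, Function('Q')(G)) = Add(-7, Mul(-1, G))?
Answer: 2408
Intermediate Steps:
Function('Q')(G) = Add(-13, Mul(-1, G)) (Function('Q')(G) = Add(-6, Add(-7, Mul(-1, G))) = Add(-13, Mul(-1, G)))
Mul(Mul(-86, 7), Function('Q')(-9)) = Mul(Mul(-86, 7), Add(-13, Mul(-1, -9))) = Mul(-602, Add(-13, 9)) = Mul(-602, -4) = 2408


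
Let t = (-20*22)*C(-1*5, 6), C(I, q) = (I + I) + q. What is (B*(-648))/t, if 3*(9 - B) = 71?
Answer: 27/5 ≈ 5.4000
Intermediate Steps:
B = -44/3 (B = 9 - ⅓*71 = 9 - 71/3 = -44/3 ≈ -14.667)
C(I, q) = q + 2*I (C(I, q) = 2*I + q = q + 2*I)
t = 1760 (t = (-20*22)*(6 + 2*(-1*5)) = -440*(6 + 2*(-5)) = -440*(6 - 10) = -440*(-4) = 1760)
(B*(-648))/t = -44/3*(-648)/1760 = 9504*(1/1760) = 27/5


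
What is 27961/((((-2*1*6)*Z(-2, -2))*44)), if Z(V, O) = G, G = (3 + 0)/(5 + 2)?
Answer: -195727/1584 ≈ -123.57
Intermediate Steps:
G = 3/7 ≈ 0.42857
Z(V, O) = 3/7
27961/((((-2*1*6)*Z(-2, -2))*44)) = 27961/((((-2*1*6)*(3/7))*44)) = 27961/(((-2*6*(3/7))*44)) = 27961/((-12*3/7*44)) = 27961/((-36/7*44)) = 27961/(-1584/7) = 27961*(-7/1584) = -195727/1584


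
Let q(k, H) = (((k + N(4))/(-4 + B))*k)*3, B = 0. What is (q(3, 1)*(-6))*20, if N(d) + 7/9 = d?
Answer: 1680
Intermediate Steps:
N(d) = -7/9 + d
q(k, H) = 3*k*(-29/36 - k/4) (q(k, H) = (((k + (-7/9 + 4))/(-4 + 0))*k)*3 = (((k + 29/9)/(-4))*k)*3 = (((29/9 + k)*(-1/4))*k)*3 = ((-29/36 - k/4)*k)*3 = (k*(-29/36 - k/4))*3 = 3*k*(-29/36 - k/4))
(q(3, 1)*(-6))*20 = (-1/12*3*(29 + 9*3)*(-6))*20 = (-1/12*3*(29 + 27)*(-6))*20 = (-1/12*3*56*(-6))*20 = -14*(-6)*20 = 84*20 = 1680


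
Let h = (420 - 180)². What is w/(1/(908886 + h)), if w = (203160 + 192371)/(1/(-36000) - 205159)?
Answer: -13761906266376000/7385724001 ≈ -1.8633e+6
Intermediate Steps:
h = 57600 (h = 240² = 57600)
w = -14239116000/7385724001 (w = 395531/(-1/36000 - 205159) = 395531/(-7385724001/36000) = 395531*(-36000/7385724001) = -14239116000/7385724001 ≈ -1.9279)
w/(1/(908886 + h)) = -14239116000/(7385724001*(1/(908886 + 57600))) = -14239116000/(7385724001*(1/966486)) = -14239116000/(7385724001*1/966486) = -14239116000/7385724001*966486 = -13761906266376000/7385724001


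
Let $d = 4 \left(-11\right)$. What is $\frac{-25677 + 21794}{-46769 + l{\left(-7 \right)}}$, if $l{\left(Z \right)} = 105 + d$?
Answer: $\frac{3883}{46708} \approx 0.083133$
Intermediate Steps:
$d = -44$
$l{\left(Z \right)} = 61$ ($l{\left(Z \right)} = 105 - 44 = 61$)
$\frac{-25677 + 21794}{-46769 + l{\left(-7 \right)}} = \frac{-25677 + 21794}{-46769 + 61} = - \frac{3883}{-46708} = \left(-3883\right) \left(- \frac{1}{46708}\right) = \frac{3883}{46708}$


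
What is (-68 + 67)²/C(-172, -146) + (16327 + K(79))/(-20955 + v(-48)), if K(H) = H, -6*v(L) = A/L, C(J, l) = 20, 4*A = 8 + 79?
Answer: -117951389/160933820 ≈ -0.73292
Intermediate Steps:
A = 87/4 (A = (8 + 79)/4 = (¼)*87 = 87/4 ≈ 21.750)
v(L) = -29/(8*L)
(-68 + 67)²/C(-172, -146) + (16327 + K(79))/(-20955 + v(-48)) = (-68 + 67)²/20 + (16327 + 79)/(-20955 - 29/8/(-48)) = (-1)²*(1/20) + 16406/(-20955 - 29/8*(-1/48)) = 1*(1/20) + 16406/(-20955 + 29/384) = 1/20 + 16406/(-8046691/384) = 1/20 + 16406*(-384/8046691) = 1/20 - 6299904/8046691 = -117951389/160933820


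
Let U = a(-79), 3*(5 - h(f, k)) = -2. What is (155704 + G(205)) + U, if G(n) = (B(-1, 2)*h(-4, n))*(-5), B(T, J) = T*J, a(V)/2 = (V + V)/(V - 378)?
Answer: 213548822/1371 ≈ 1.5576e+5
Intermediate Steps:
h(f, k) = 17/3 (h(f, k) = 5 - ⅓*(-2) = 5 + ⅔ = 17/3)
a(V) = 4*V/(-378 + V) (a(V) = 2*((V + V)/(V - 378)) = 2*((2*V)/(-378 + V)) = 2*(2*V/(-378 + V)) = 4*V/(-378 + V))
U = 316/457 (U = 4*(-79)/(-378 - 79) = 4*(-79)/(-457) = 4*(-79)*(-1/457) = 316/457 ≈ 0.69147)
B(T, J) = J*T
G(n) = 170/3 (G(n) = ((2*(-1))*(17/3))*(-5) = -2*17/3*(-5) = -34/3*(-5) = 170/3)
(155704 + G(205)) + U = (155704 + 170/3) + 316/457 = 467282/3 + 316/457 = 213548822/1371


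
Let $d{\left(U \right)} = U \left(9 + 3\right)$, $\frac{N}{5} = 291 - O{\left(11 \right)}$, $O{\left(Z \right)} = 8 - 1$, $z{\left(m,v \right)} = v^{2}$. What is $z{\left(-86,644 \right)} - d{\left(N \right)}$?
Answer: $397696$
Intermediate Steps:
$O{\left(Z \right)} = 7$
$N = 1420$ ($N = 5 \left(291 - 7\right) = 5 \cdot 284 = 1420$)
$d{\left(U \right)} = 12 U$ ($d{\left(U \right)} = U 12 = 12 U$)
$z{\left(-86,644 \right)} - d{\left(N \right)} = 644^{2} - 12 \cdot 1420 = 414736 - 17040 = 397696$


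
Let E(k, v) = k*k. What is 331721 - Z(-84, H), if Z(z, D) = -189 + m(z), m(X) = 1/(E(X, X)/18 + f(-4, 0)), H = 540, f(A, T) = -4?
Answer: 128781079/388 ≈ 3.3191e+5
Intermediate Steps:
E(k, v) = k²
m(X) = 1/(-4 + X²/18) (m(X) = 1/(X²/18 - 4) = 1/(-4 + X²/18))
Z(z, D) = -189 + 18/(-72 + z²)
331721 - Z(-84, H) = 331721 - 9*(1514 - 21*(-84)²)/(-72 + (-84)²) = 331721 - 9*(1514 - 21*7056)/(-72 + 7056) = 331721 - 9*(1514 - 148176)/6984 = 331721 - 9*(-146662)/6984 = 331721 - 1*(-73331/388) = 331721 + 73331/388 = 128781079/388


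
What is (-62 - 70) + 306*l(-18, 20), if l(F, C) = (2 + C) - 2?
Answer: 5988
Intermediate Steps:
l(F, C) = C
(-62 - 70) + 306*l(-18, 20) = (-62 - 70) + 306*20 = -132 + 6120 = 5988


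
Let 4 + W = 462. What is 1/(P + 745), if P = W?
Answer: 1/1203 ≈ 0.00083125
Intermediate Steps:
W = 458 (W = -4 + 462 = 458)
P = 458
1/(P + 745) = 1/(458 + 745) = 1/1203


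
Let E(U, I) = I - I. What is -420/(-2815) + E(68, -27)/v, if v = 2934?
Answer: 84/563 ≈ 0.14920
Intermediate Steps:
E(U, I) = 0
-420/(-2815) + E(68, -27)/v = -420/(-2815) + 0/2934 = -420*(-1/2815) + 0*(1/2934) = 84/563 + 0 = 84/563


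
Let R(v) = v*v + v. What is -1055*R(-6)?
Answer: -31650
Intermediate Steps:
R(v) = v + v² (R(v) = v² + v = v + v²)
-1055*R(-6) = -(-6330)*(1 - 6) = -(-6330)*(-5) = -1055*30 = -31650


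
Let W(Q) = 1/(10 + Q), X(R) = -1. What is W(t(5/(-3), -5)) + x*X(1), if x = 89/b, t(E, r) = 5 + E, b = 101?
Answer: -3257/4040 ≈ -0.80619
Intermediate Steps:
x = 89/101 ≈ 0.88119
W(t(5/(-3), -5)) + x*X(1) = 1/(10 + (5 + 5/(-3))) + (89/101)*(-1) = 1/(10 + (5 + 5*(-⅓))) - 89/101 = 1/(10 + (5 - 5/3)) - 89/101 = 1/(10 + 10/3) - 89/101 = 1/(40/3) - 89/101 = 3/40 - 89/101 = -3257/4040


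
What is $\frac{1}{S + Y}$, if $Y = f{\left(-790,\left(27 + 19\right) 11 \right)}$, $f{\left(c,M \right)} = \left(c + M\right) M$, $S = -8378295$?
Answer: $- \frac{1}{8521999} \approx -1.1734 \cdot 10^{-7}$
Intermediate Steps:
$f{\left(c,M \right)} = M \left(M + c\right)$ ($f{\left(c,M \right)} = \left(M + c\right) M = M \left(M + c\right)$)
$Y = -143704$ ($Y = \left(27 + 19\right) 11 \left(\left(27 + 19\right) 11 - 790\right) = 46 \cdot 11 \left(46 \cdot 11 - 790\right) = 506 \left(506 - 790\right) = 506 \left(-284\right) = -143704$)
$\frac{1}{S + Y} = \frac{1}{-8378295 - 143704} = \frac{1}{-8521999} = - \frac{1}{8521999}$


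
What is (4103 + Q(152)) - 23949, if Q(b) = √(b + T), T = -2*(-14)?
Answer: -19846 + 6*√5 ≈ -19833.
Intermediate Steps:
T = 28
Q(b) = √(28 + b) (Q(b) = √(b + 28) = √(28 + b))
(4103 + Q(152)) - 23949 = (4103 + √(28 + 152)) - 23949 = (4103 + √180) - 23949 = (4103 + 6*√5) - 23949 = -19846 + 6*√5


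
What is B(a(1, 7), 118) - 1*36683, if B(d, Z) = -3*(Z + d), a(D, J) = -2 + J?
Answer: -37052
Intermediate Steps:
B(d, Z) = -3*Z - 3*d
B(a(1, 7), 118) - 1*36683 = (-3*118 - 3*(-2 + 7)) - 1*36683 = (-354 - 3*5) - 36683 = (-354 - 15) - 36683 = -369 - 36683 = -37052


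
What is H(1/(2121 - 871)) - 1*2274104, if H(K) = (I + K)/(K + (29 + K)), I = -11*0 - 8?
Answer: -9160092023/4028 ≈ -2.2741e+6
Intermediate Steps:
I = -8 (I = 0 - 8 = -8)
H(K) = (-8 + K)/(29 + 2*K) (H(K) = (-8 + K)/(K + (29 + K)) = (-8 + K)/(29 + 2*K))
H(1/(2121 - 871)) - 1*2274104 = (-8 + 1/(2121 - 871))/(29 + 2/(2121 - 871)) - 1*2274104 = (-8 + 1/1250)/(29 + 2/1250) - 2274104 = (-8 + 1/1250)/(29 + 2*(1/1250)) - 2274104 = -9999/1250/(29 + 1/625) - 2274104 = -9999/1250/(18126/625) - 2274104 = (625/18126)*(-9999/1250) - 2274104 = -1111/4028 - 2274104 = -9160092023/4028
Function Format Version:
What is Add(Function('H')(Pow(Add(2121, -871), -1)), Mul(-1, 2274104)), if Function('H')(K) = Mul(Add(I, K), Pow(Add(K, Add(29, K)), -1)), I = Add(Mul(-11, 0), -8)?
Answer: Rational(-9160092023, 4028) ≈ -2.2741e+6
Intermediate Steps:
I = -8 (I = Add(0, -8) = -8)
Function('H')(K) = Mul(Pow(Add(29, Mul(2, K)), -1), Add(-8, K)) (Function('H')(K) = Mul(Add(-8, K), Pow(Add(K, Add(29, K)), -1)) = Mul(Add(-8, K), Pow(Add(29, Mul(2, K)), -1)) = Mul(Pow(Add(29, Mul(2, K)), -1), Add(-8, K)))
Add(Function('H')(Pow(Add(2121, -871), -1)), Mul(-1, 2274104)) = Add(Mul(Pow(Add(29, Mul(2, Pow(Add(2121, -871), -1))), -1), Add(-8, Pow(Add(2121, -871), -1))), Mul(-1, 2274104)) = Add(Mul(Pow(Add(29, Mul(2, Pow(1250, -1))), -1), Add(-8, Pow(1250, -1))), -2274104) = Add(Mul(Pow(Add(29, Mul(2, Rational(1, 1250))), -1), Add(-8, Rational(1, 1250))), -2274104) = Add(Mul(Pow(Add(29, Rational(1, 625)), -1), Rational(-9999, 1250)), -2274104) = Add(Mul(Pow(Rational(18126, 625), -1), Rational(-9999, 1250)), -2274104) = Add(Mul(Rational(625, 18126), Rational(-9999, 1250)), -2274104) = Add(Rational(-1111, 4028), -2274104) = Rational(-9160092023, 4028)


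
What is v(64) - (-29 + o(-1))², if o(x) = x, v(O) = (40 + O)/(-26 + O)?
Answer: -17048/19 ≈ -897.26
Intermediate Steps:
v(O) = (40 + O)/(-26 + O)
v(64) - (-29 + o(-1))² = (40 + 64)/(-26 + 64) - (-29 - 1)² = 104/38 - 1*(-30)² = (1/38)*104 - 1*900 = 52/19 - 900 = -17048/19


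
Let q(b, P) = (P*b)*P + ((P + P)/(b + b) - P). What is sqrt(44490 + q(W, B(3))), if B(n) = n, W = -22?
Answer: sqrt(21435810)/22 ≈ 210.45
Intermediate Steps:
q(b, P) = -P + P/b + b*P**2 (q(b, P) = b*P**2 + ((2*P)/((2*b)) - P) = b*P**2 + ((2*P)*(1/(2*b)) - P) = b*P**2 + (P/b - P) = b*P**2 + (-P + P/b) = -P + P/b + b*P**2)
sqrt(44490 + q(W, B(3))) = sqrt(44490 + (-1*3 + 3/(-22) - 22*3**2)) = sqrt(44490 + (-3 + 3*(-1/22) - 22*9)) = sqrt(44490 + (-3 - 3/22 - 198)) = sqrt(44490 - 4425/22) = sqrt(974355/22) = sqrt(21435810)/22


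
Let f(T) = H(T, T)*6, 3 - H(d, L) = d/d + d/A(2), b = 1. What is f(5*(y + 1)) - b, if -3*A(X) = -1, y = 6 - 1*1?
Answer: -529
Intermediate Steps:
y = 5 (y = 6 - 1 = 5)
A(X) = 1/3 (A(X) = -1/3*(-1) = 1/3)
H(d, L) = 2 - 3*d (H(d, L) = 3 - (d/d + d/(1/3)) = 3 - (1 + d*3) = 3 - (1 + 3*d) = 3 + (-1 - 3*d) = 2 - 3*d)
f(T) = 12 - 18*T (f(T) = (2 - 3*T)*6 = 12 - 18*T)
f(5*(y + 1)) - b = (12 - 90*(5 + 1)) - 1*1 = (12 - 90*6) - 1 = (12 - 18*30) - 1 = (12 - 540) - 1 = -528 - 1 = -529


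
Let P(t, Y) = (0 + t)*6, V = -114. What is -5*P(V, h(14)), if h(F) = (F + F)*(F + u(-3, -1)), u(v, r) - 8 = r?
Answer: 3420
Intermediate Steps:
u(v, r) = 8 + r
h(F) = 2*F*(7 + F) (h(F) = (F + F)*(F + (8 - 1)) = (2*F)*(F + 7) = (2*F)*(7 + F) = 2*F*(7 + F))
P(t, Y) = 6*t (P(t, Y) = t*6 = 6*t)
-5*P(V, h(14)) = -30*(-114) = -5*(-684) = 3420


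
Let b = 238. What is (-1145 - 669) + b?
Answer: -1576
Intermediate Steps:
(-1145 - 669) + b = (-1145 - 669) + 238 = -1814 + 238 = -1576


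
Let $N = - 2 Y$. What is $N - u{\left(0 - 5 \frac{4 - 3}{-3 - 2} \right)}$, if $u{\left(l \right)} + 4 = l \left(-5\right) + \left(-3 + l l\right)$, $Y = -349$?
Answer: $709$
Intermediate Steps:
$N = 698$ ($N = \left(-2\right) \left(-349\right) = 698$)
$u{\left(l \right)} = -7 + l^{2} - 5 l$ ($u{\left(l \right)} = -4 + \left(l \left(-5\right) + \left(-3 + l l\right)\right) = -4 - \left(3 - l^{2} + 5 l\right) = -7 + l^{2} - 5 l$)
$N - u{\left(0 - 5 \frac{4 - 3}{-3 - 2} \right)} = 698 - \left(-7 + \left(0 - 5 \frac{4 - 3}{-3 - 2}\right)^{2} - 5 \left(0 - 5 \frac{4 - 3}{-3 - 2}\right)\right) = 698 - \left(-7 + \left(0 - 5 \cdot 1 \frac{1}{-5}\right)^{2} - 5 \left(0 - 5 \cdot 1 \frac{1}{-5}\right)\right) = 698 - \left(-7 + \left(0 - 5 \cdot 1 \left(- \frac{1}{5}\right)\right)^{2} - 5 \left(0 - 5 \cdot 1 \left(- \frac{1}{5}\right)\right)\right) = 698 - \left(-7 + \left(0 - -1\right)^{2} - 5 \left(0 - -1\right)\right) = 698 - \left(-7 + \left(0 + 1\right)^{2} - 5 \left(0 + 1\right)\right) = 698 - \left(-7 + 1^{2} - 5\right) = 698 - \left(-7 + 1 - 5\right) = 698 - -11 = 698 + 11 = 709$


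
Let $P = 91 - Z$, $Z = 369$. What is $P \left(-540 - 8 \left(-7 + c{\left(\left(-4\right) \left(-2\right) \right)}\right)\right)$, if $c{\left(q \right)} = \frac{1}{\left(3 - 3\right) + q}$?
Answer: $134830$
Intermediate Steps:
$c{\left(q \right)} = \frac{1}{q}$ ($c{\left(q \right)} = \frac{1}{0 + q} = \frac{1}{q}$)
$P = -278$ ($P = 91 - 369 = -278$)
$P \left(-540 - 8 \left(-7 + c{\left(\left(-4\right) \left(-2\right) \right)}\right)\right) = - 278 \left(-540 - 8 \left(-7 + \frac{1}{\left(-4\right) \left(-2\right)}\right)\right) = - 278 \left(-540 - 8 \left(-7 + \frac{1}{8}\right)\right) = - 278 \left(-540 - 8 \left(- \frac{55}{8}\right)\right) = - 278 \left(-540 - -55\right) = - 278 \left(-540 + 55\right) = \left(-278\right) \left(-485\right) = 134830$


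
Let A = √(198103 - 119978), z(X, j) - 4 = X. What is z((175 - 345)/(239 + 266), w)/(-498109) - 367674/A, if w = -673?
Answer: -370/50309009 - 367674*√5/625 ≈ -1315.4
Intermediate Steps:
z(X, j) = 4 + X
A = 125*√5 (A = √78125 = 125*√5 ≈ 279.51)
z((175 - 345)/(239 + 266), w)/(-498109) - 367674/A = (4 + (175 - 345)/(239 + 266))/(-498109) - 367674*√5/625 = (4 - 170/505)*(-1/498109) - 367674*√5/625 = (4 - 170*1/505)*(-1/498109) - 367674*√5/625 = (4 - 34/101)*(-1/498109) - 367674*√5/625 = (370/101)*(-1/498109) - 367674*√5/625 = -370/50309009 - 367674*√5/625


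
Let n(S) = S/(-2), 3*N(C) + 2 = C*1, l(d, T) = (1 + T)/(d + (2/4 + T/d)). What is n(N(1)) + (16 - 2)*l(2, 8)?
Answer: 1525/78 ≈ 19.551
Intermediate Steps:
l(d, T) = (1 + T)/(½ + d + T/d) (l(d, T) = (1 + T)/(d + (2*(¼) + T/d)) = (1 + T)/(d + (½ + T/d)) = (1 + T)/(½ + d + T/d))
N(C) = -⅔ + C/3 (N(C) = -⅔ + (C*1)/3 = -⅔ + C/3)
n(S) = -S/2 (n(S) = S*(-½) = -S/2)
n(N(1)) + (16 - 2)*l(2, 8) = -(-⅔ + (⅓)*1)/2 + (16 - 2)*(2*2*(1 + 8)/(2 + 2*8 + 2*2²)) = -(-⅔ + ⅓)/2 + 14*(2*2*9/(2 + 16 + 2*4)) = -½*(-⅓) + 14*(2*2*9/(2 + 16 + 8)) = ⅙ + 14*(2*2*9/26) = ⅙ + 14*(2*2*(1/26)*9) = ⅙ + 14*(18/13) = ⅙ + 252/13 = 1525/78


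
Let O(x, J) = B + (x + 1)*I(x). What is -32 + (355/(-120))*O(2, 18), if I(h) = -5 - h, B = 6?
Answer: 99/8 ≈ 12.375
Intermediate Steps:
O(x, J) = 6 + (1 + x)*(-5 - x) (O(x, J) = 6 + (x + 1)*(-5 - x) = 6 + (1 + x)*(-5 - x))
-32 + (355/(-120))*O(2, 18) = -32 + (355/(-120))*(1 - 1*2 - 1*2*(5 + 2)) = -32 + (355*(-1/120))*(1 - 2 - 1*2*7) = -32 - 71*(1 - 2 - 14)/24 = -32 - 71/24*(-15) = -32 + 355/8 = 99/8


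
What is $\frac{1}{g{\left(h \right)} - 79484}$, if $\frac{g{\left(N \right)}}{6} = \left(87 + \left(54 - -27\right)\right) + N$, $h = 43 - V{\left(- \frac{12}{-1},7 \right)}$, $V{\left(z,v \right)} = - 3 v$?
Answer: $- \frac{1}{78092} \approx -1.2805 \cdot 10^{-5}$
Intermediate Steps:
$h = 64$ ($h = 43 - \left(-3\right) 7 = 43 - -21 = 43 + 21 = 64$)
$g{\left(N \right)} = 1008 + 6 N$ ($g{\left(N \right)} = 6 \left(\left(87 + \left(54 - -27\right)\right) + N\right) = 6 \left(\left(87 + \left(54 + 27\right)\right) + N\right) = 6 \left(\left(87 + 81\right) + N\right) = 6 \left(168 + N\right) = 1008 + 6 N$)
$\frac{1}{g{\left(h \right)} - 79484} = \frac{1}{\left(1008 + 6 \cdot 64\right) - 79484} = \frac{1}{\left(1008 + 384\right) - 79484} = \frac{1}{1392 - 79484} = \frac{1}{-78092} = - \frac{1}{78092}$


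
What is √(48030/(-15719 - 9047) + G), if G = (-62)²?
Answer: √589136542771/12383 ≈ 61.984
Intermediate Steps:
G = 3844
√(48030/(-15719 - 9047) + G) = √(48030/(-15719 - 9047) + 3844) = √(48030/(-24766) + 3844) = √(48030*(-1/24766) + 3844) = √(-24015/12383 + 3844) = √(47576237/12383) = √589136542771/12383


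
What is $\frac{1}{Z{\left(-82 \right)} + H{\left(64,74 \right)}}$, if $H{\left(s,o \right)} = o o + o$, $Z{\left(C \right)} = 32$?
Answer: $\frac{1}{5582} \approx 0.00017915$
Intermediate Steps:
$H{\left(s,o \right)} = o + o^{2}$ ($H{\left(s,o \right)} = o^{2} + o = o + o^{2}$)
$\frac{1}{Z{\left(-82 \right)} + H{\left(64,74 \right)}} = \frac{1}{32 + 74 \left(1 + 74\right)} = \frac{1}{32 + 74 \cdot 75} = \frac{1}{32 + 5550} = \frac{1}{5582}$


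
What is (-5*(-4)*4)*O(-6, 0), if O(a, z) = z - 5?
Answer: -400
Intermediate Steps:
O(a, z) = -5 + z
(-5*(-4)*4)*O(-6, 0) = (-5*(-4)*4)*(-5 + 0) = (20*4)*(-5) = 80*(-5) = -400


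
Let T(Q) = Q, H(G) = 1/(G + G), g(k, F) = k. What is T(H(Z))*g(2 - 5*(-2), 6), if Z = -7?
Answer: -6/7 ≈ -0.85714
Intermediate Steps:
H(G) = 1/(2*G)
T(H(Z))*g(2 - 5*(-2), 6) = ((½)/(-7))*(2 - 5*(-2)) = ((½)*(-⅐))*(2 + 10) = -1/14*12 = -6/7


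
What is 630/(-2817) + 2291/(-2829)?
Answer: -915113/885477 ≈ -1.0335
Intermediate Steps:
630/(-2817) + 2291/(-2829) = 630*(-1/2817) + 2291*(-1/2829) = -70/313 - 2291/2829 = -915113/885477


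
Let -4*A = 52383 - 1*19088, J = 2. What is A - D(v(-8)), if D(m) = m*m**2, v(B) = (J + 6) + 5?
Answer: -42083/4 ≈ -10521.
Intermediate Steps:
A = -33295/4 (A = -(52383 - 1*19088)/4 = -(52383 - 19088)/4 = -1/4*33295 = -33295/4 ≈ -8323.8)
v(B) = 13 (v(B) = (2 + 6) + 5 = 8 + 5 = 13)
D(m) = m**3
A - D(v(-8)) = -33295/4 - 1*13**3 = -33295/4 - 1*2197 = -33295/4 - 2197 = -42083/4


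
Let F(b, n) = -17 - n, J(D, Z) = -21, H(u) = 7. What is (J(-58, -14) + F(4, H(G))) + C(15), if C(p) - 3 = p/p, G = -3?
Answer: -41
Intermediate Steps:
C(p) = 4 (C(p) = 3 + p/p = 3 + 1 = 4)
(J(-58, -14) + F(4, H(G))) + C(15) = (-21 + (-17 - 1*7)) + 4 = (-21 + (-17 - 7)) + 4 = (-21 - 24) + 4 = -45 + 4 = -41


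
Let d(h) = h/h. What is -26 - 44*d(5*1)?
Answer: -70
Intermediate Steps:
d(h) = 1
-26 - 44*d(5*1) = -26 - 44*1 = -26 - 44 = -70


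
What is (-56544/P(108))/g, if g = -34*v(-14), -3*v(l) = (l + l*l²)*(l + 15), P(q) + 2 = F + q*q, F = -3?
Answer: 42408/273321937 ≈ 0.00015516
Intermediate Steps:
P(q) = -5 + q² (P(q) = -2 + (-3 + q*q) = -2 + (-3 + q²) = -5 + q²)
v(l) = -(15 + l)*(l + l³)/3 (v(l) = -(l + l*l²)*(l + 15)/3 = -(l + l³)*(15 + l)/3 = -(15 + l)*(l + l³)/3)
g = -93772/3 (g = -(-34)*(-14)*(15 - 14 + (-14)³ + 15*(-14)²)/3 = -(-34)*(-14)*(15 - 14 - 2744 + 15*196)/3 = -(-34)*(-14)*(15 - 14 - 2744 + 2940)/3 = -(-34)*(-14)*197/3 = -34*2758/3 = -93772/3 ≈ -31257.)
(-56544/P(108))/g = (-56544/(-5 + 108²))/(-93772/3) = -56544/(-5 + 11664)*(-3/93772) = -56544/11659*(-3/93772) = 42408/273321937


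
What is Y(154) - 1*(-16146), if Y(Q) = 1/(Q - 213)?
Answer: 952613/59 ≈ 16146.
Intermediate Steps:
Y(Q) = 1/(-213 + Q)
Y(154) - 1*(-16146) = 1/(-213 + 154) - 1*(-16146) = 1/(-59) + 16146 = -1/59 + 16146 = 952613/59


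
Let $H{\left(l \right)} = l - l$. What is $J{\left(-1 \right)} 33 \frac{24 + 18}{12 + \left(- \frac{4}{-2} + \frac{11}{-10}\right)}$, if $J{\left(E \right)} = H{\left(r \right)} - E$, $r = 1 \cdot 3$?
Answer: $\frac{4620}{43} \approx 107.44$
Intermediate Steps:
$r = 3$
$H{\left(l \right)} = 0$
$J{\left(E \right)} = - E$ ($J{\left(E \right)} = 0 - E = - E$)
$J{\left(-1 \right)} 33 \frac{24 + 18}{12 + \left(- \frac{4}{-2} + \frac{11}{-10}\right)} = \left(-1\right) \left(-1\right) 33 \frac{24 + 18}{12 + \left(- \frac{4}{-2} + \frac{11}{-10}\right)} = 1 \cdot 33 \frac{42}{12 + \left(\left(-4\right) \left(- \frac{1}{2}\right) + 11 \left(- \frac{1}{10}\right)\right)} = 33 \frac{42}{12 + \left(2 - \frac{11}{10}\right)} = 33 \frac{42}{12 + \frac{9}{10}} = 33 \frac{42}{\frac{129}{10}} = 33 \cdot 42 \cdot \frac{10}{129} = 33 \cdot \frac{140}{43} = \frac{4620}{43}$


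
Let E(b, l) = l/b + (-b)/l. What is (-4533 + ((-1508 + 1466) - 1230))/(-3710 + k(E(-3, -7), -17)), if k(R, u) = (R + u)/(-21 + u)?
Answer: 4632390/2960263 ≈ 1.5649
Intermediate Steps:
E(b, l) = l/b - b/l
k(R, u) = (R + u)/(-21 + u)
(-4533 + ((-1508 + 1466) - 1230))/(-3710 + k(E(-3, -7), -17)) = (-4533 + ((-1508 + 1466) - 1230))/(-3710 + ((-7/(-3) - 1*(-3)/(-7)) - 17)/(-21 - 17)) = (-4533 + (-42 - 1230))/(-3710 + ((-7*(-⅓) - 1*(-3)*(-⅐)) - 17)/(-38)) = (-4533 - 1272)/(-3710 - ((7/3 - 3/7) - 17)/38) = -5805/(-3710 - (40/21 - 17)/38) = -5805/(-3710 - 1/38*(-317/21)) = -5805/(-3710 + 317/798) = -5805/(-2960263/798) = -5805*(-798/2960263) = 4632390/2960263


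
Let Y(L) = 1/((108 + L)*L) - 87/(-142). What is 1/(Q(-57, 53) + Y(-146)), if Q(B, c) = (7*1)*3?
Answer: 393908/8513477 ≈ 0.046269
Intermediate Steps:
Q(B, c) = 21 (Q(B, c) = 7*3 = 21)
Y(L) = 87/142 + 1/(L*(108 + L)) (Y(L) = 1/(L*(108 + L)) - 87*(-1/142) = 1/(L*(108 + L)) + 87/142 = 87/142 + 1/(L*(108 + L)))
1/(Q(-57, 53) + Y(-146)) = 1/(21 + (1/142)*(142 + 87*(-146)² + 9396*(-146))/(-146*(108 - 146))) = 1/(21 + (1/142)*(-1/146)*(142 + 87*21316 - 1371816)/(-38)) = 1/(21 + (1/142)*(-1/146)*(-1/38)*(142 + 1854492 - 1371816)) = 1/(21 + (1/142)*(-1/146)*(-1/38)*482818) = 1/(21 + 241409/393908) = 1/(8513477/393908) = 393908/8513477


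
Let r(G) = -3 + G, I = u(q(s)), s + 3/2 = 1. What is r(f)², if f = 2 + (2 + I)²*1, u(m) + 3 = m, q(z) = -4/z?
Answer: 2304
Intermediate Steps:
s = -½ (s = -3/2 + 1 = -½ ≈ -0.50000)
u(m) = -3 + m
I = 5 (I = -3 - 4/(-½) = -3 - 4*(-2) = -3 + 8 = 5)
f = 51 (f = 2 + (2 + 5)²*1 = 2 + 7²*1 = 2 + 49*1 = 2 + 49 = 51)
r(f)² = (-3 + 51)² = 48² = 2304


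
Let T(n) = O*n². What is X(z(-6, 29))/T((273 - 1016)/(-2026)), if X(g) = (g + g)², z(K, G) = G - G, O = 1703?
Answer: 0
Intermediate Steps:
T(n) = 1703*n²
z(K, G) = 0
X(g) = 4*g² (X(g) = (2*g)² = 4*g²)
X(z(-6, 29))/T((273 - 1016)/(-2026)) = (4*0²)/((1703*((273 - 1016)/(-2026))²)) = (4*0)/((1703*(-743*(-1/2026))²)) = 0/((1703*(743/2026)²)) = 0/((1703*(552049/4104676))) = 0/(940139447/4104676) = 0*(4104676/940139447) = 0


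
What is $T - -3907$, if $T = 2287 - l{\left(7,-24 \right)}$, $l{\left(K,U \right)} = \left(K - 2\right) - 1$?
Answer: $6190$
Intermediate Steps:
$l{\left(K,U \right)} = -3 + K$ ($l{\left(K,U \right)} = \left(-2 + K\right) - 1 = -3 + K$)
$T = 2283$ ($T = 2287 - \left(-3 + 7\right) = 2287 - 4 = 2283$)
$T - -3907 = 2283 - -3907 = 2283 + 3907 = 6190$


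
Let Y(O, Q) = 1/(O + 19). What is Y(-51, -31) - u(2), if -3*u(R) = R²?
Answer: 125/96 ≈ 1.3021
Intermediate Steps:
Y(O, Q) = 1/(19 + O)
u(R) = -R²/3
Y(-51, -31) - u(2) = 1/(19 - 51) - (-1)*2²/3 = 1/(-32) - (-1)*4/3 = -1/32 - 1*(-4/3) = -1/32 + 4/3 = 125/96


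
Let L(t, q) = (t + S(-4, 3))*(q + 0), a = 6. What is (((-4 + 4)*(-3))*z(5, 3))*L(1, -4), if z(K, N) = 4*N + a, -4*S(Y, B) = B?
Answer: 0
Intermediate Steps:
S(Y, B) = -B/4
z(K, N) = 6 + 4*N (z(K, N) = 4*N + 6 = 6 + 4*N)
L(t, q) = q*(-¾ + t) (L(t, q) = (t - ¼*3)*(q + 0) = (t - ¾)*q = (-¾ + t)*q = q*(-¾ + t))
(((-4 + 4)*(-3))*z(5, 3))*L(1, -4) = (((-4 + 4)*(-3))*(6 + 4*3))*((¼)*(-4)*(-3 + 4*1)) = ((0*(-3))*(6 + 12))*((¼)*(-4)*(-3 + 4)) = (0*18)*((¼)*(-4)*1) = 0*(-1) = 0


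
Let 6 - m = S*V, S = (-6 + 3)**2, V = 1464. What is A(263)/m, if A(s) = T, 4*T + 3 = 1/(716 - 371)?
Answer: 517/9087300 ≈ 5.6893e-5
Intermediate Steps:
T = -517/690 (T = -3/4 + 1/(4*(716 - 371)) = -3/4 + (1/4)/345 = -3/4 + (1/4)*(1/345) = -3/4 + 1/1380 = -517/690 ≈ -0.74928)
A(s) = -517/690
S = 9 (S = (-3)**2 = 9)
m = -13170 (m = 6 - 9*1464 = 6 - 1*13176 = 6 - 13176 = -13170)
A(263)/m = -517/690/(-13170) = -517/690*(-1/13170) = 517/9087300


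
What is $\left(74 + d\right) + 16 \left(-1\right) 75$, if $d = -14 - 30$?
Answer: $-1170$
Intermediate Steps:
$d = -44$
$\left(74 + d\right) + 16 \left(-1\right) 75 = \left(74 - 44\right) + 16 \left(-1\right) 75 = 30 - 1200 = -1170$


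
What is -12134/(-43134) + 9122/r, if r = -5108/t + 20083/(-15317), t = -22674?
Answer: -34161514937653595/4066702700151 ≈ -8400.3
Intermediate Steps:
r = -188561353/173648829 (r = -5108/(-22674) + 20083/(-15317) = -5108*(-1/22674) + 20083*(-1/15317) = 2554/11337 - 20083/15317 = -188561353/173648829 ≈ -1.0859)
-12134/(-43134) + 9122/r = -12134/(-43134) + 9122/(-188561353/173648829) = -12134*(-1/43134) + 9122*(-173648829/188561353) = 6067/21567 - 1584024618138/188561353 = -34161514937653595/4066702700151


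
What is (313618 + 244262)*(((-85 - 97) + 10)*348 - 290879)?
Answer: -195668041800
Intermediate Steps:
(313618 + 244262)*(((-85 - 97) + 10)*348 - 290879) = 557880*((-182 + 10)*348 - 290879) = 557880*(-172*348 - 290879) = 557880*(-59856 - 290879) = 557880*(-350735) = -195668041800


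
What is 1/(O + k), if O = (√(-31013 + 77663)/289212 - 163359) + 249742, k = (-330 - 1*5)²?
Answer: 2768714054020992/549888760841001171361 - 241010*√1866/549888760841001171361 ≈ 5.0350e-6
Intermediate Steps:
k = 112225 (k = (-330 - 5)² = (-335)² = 112225)
O = 86383 + 5*√1866/289212 (O = (√46650*(1/289212) - 163359) + 249742 = ((5*√1866)*(1/289212) - 163359) + 249742 = (5*√1866/289212 - 163359) + 249742 = (-163359 + 5*√1866/289212) + 249742 = 86383 + 5*√1866/289212 ≈ 86383.)
1/(O + k) = 1/((86383 + 5*√1866/289212) + 112225) = 1/(198608 + 5*√1866/289212)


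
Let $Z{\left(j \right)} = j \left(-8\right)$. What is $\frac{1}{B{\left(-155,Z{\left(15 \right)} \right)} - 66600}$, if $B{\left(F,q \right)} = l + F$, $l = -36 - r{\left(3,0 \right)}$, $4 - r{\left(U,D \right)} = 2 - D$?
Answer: $- \frac{1}{66793} \approx -1.4972 \cdot 10^{-5}$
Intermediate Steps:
$Z{\left(j \right)} = - 8 j$
$r{\left(U,D \right)} = 2 + D$ ($r{\left(U,D \right)} = 4 - \left(2 - D\right) = 4 + \left(-2 + D\right) = 2 + D$)
$l = -38$ ($l = -36 - \left(2 + 0\right) = -36 - 2 = -38$)
$B{\left(F,q \right)} = -38 + F$
$\frac{1}{B{\left(-155,Z{\left(15 \right)} \right)} - 66600} = \frac{1}{\left(-38 - 155\right) - 66600} = \frac{1}{-193 - 66600} = \frac{1}{-66793} = - \frac{1}{66793}$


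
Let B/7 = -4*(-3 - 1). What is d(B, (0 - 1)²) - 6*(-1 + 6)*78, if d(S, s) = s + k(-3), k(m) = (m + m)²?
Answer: -2303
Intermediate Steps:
B = 112 (B = 7*(-4*(-3 - 1)) = 7*(-4*(-4)) = 7*16 = 112)
k(m) = 4*m² (k(m) = (2*m)² = 4*m²)
d(S, s) = 36 + s (d(S, s) = s + 4*(-3)² = s + 4*9 = s + 36 = 36 + s)
d(B, (0 - 1)²) - 6*(-1 + 6)*78 = (36 + (0 - 1)²) - 6*(-1 + 6)*78 = (36 + (-1)²) - 6*5*78 = (36 + 1) - 30*78 = 37 - 2340 = -2303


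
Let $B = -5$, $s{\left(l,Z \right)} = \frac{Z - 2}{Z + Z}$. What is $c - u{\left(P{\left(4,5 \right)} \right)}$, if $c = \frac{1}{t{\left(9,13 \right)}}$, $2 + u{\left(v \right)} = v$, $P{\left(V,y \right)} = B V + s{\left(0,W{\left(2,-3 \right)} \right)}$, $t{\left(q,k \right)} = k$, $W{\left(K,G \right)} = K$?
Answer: $\frac{287}{13} \approx 22.077$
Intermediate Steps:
$s{\left(l,Z \right)} = \frac{-2 + Z}{2 Z}$
$P{\left(V,y \right)} = - 5 V$ ($P{\left(V,y \right)} = - 5 V + \frac{-2 + 2}{2 \cdot 2} = - 5 V + \frac{1}{2} \cdot \frac{1}{2} \cdot 0 = - 5 V + 0 = - 5 V$)
$u{\left(v \right)} = -2 + v$
$c = \frac{1}{13} \approx 0.076923$
$c - u{\left(P{\left(4,5 \right)} \right)} = \frac{1}{13} - \left(-2 - 20\right) = \frac{1}{13} - -22 = \frac{1}{13} + 22 = \frac{287}{13}$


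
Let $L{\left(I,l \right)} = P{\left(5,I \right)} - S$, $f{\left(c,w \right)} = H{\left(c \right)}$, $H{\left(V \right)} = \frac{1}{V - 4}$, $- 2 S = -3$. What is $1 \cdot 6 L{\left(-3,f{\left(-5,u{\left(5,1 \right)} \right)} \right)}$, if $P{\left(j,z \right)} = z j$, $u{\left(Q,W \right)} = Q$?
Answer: $-99$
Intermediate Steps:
$S = \frac{3}{2}$ ($S = \left(- \frac{1}{2}\right) \left(-3\right) = \frac{3}{2} \approx 1.5$)
$P{\left(j,z \right)} = j z$
$H{\left(V \right)} = \frac{1}{-4 + V}$
$f{\left(c,w \right)} = \frac{1}{-4 + c}$
$L{\left(I,l \right)} = - \frac{3}{2} + 5 I$ ($L{\left(I,l \right)} = 5 I - \frac{3}{2} = - \frac{3}{2} + 5 I$)
$1 \cdot 6 L{\left(-3,f{\left(-5,u{\left(5,1 \right)} \right)} \right)} = 1 \cdot 6 \left(- \frac{3}{2} + 5 \left(-3\right)\right) = 6 \left(- \frac{3}{2} - 15\right) = 6 \left(- \frac{33}{2}\right) = -99$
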